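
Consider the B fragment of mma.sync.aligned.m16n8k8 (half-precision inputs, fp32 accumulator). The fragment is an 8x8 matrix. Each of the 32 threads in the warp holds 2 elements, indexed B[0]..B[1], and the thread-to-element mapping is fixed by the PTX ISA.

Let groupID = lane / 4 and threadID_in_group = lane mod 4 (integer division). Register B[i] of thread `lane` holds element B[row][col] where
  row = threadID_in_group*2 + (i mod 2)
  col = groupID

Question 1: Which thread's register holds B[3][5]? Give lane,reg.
21,1

c=5⇒gr=5  r=3⇒th=1,odd=1
L=5*4+1=21  i=1=1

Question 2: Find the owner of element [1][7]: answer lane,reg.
28,1

c=7→G=7  r=1→T=0,p=1
L=7*4+0=28  i=1=1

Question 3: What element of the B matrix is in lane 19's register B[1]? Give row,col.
L=19->gid=19>>2=4, tid=19&3=3
[1]->row 3·2+1=7  col gid=4

7,4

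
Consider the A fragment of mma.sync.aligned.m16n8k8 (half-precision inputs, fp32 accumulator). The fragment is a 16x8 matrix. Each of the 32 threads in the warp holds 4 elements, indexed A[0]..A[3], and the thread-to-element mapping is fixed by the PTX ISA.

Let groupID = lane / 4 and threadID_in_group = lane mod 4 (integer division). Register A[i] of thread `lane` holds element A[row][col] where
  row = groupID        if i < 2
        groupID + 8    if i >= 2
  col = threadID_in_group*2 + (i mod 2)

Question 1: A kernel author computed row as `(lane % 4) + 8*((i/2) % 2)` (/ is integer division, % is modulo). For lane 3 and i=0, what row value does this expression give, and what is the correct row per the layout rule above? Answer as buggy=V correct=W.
buggy=3 correct=0

`(lane % 4) + 8*((i/2) % 2)`[3,0]->3
lane 3: g=0 (3/4), t=3 (3%4)
i=0: r=0+0=0, c=3*2+0=6
row: 3 vs 0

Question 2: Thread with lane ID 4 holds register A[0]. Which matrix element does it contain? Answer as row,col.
L=4=>grp=4>>2=1, tig=4&3=0
[0]=>row 1+0=1  col 0·2+0=0

1,0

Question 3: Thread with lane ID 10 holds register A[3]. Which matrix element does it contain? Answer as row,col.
10: g=2,t=2
[3] (2+8,2*2+1) = (10,5)

10,5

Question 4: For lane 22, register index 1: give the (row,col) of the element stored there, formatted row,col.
L=22=>grp=22>>2=5, tig=22&3=2
[1]=>row 5+0=5  col 2·2+1=5

5,5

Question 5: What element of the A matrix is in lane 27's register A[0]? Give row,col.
L=27->gid=27>>2=6, tid=27&3=3
[0]->row 6+0=6  col 3·2+0=6

6,6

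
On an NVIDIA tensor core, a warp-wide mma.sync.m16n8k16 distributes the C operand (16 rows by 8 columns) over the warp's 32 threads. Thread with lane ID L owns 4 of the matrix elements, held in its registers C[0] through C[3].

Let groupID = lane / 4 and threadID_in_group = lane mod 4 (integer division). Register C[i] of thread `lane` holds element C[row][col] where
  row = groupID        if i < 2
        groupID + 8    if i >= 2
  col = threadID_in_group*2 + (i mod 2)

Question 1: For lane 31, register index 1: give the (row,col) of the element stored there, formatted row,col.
L=31→G=31>>2=7, T=31&3=3
[1]→row 7+0=7  col 3·2+1=7

7,7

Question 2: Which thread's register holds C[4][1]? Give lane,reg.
r: 4->gid=4,r8=0  c: 1->tid=0,i&1=1
L=4*4+0=16  i=0*2+1=1

16,1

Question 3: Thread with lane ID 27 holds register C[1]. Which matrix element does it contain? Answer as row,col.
6,7

lane 27->27/4=6, 27 mod 4=3
i=1  r:6+0->6  c:2·3+1->7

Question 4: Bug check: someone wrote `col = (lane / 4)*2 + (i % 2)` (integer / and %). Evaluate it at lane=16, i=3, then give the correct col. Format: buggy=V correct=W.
buggy=9 correct=1

`(lane / 4)*2 + (i % 2)`[16,3]⇒9
lane 16⇒16/4=4, 16 mod 4=0
i=3  r:4+8⇒12  c:2·0+1⇒1
col: 9 vs 1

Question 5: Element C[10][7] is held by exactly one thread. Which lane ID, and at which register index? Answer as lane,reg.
11,3

r=10⇒gr=2,Rb=1  c=7⇒th=3,odd=1
L=2*4+3=11  i=1*2+1=3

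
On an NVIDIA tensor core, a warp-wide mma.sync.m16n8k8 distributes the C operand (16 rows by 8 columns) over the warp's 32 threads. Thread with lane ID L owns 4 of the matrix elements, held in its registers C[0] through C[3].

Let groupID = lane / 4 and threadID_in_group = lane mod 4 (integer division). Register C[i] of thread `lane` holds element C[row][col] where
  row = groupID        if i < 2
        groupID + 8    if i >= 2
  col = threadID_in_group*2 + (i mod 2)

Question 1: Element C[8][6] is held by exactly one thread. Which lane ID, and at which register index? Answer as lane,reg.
r=8->g=0,rb=1  c=6->t=3,b0=0
L=0*4+3=3  i=1*2+0=2

3,2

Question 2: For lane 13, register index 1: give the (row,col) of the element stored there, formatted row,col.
3,3

lane 13=>13/4=3, 13 mod 4=1
i=1  r:3+0=>3  c:2·1+1=>3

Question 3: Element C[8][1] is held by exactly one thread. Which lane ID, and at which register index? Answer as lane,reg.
0,3

r: 8->gid=0,r8=1  c: 1->tid=0,i&1=1
L=0*4+0=0  i=1*2+1=3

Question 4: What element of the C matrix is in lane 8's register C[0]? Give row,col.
2,0

L=8=>grp=8>>2=2, tig=8&3=0
[0]=>row 2+0=2  col 0·2+0=0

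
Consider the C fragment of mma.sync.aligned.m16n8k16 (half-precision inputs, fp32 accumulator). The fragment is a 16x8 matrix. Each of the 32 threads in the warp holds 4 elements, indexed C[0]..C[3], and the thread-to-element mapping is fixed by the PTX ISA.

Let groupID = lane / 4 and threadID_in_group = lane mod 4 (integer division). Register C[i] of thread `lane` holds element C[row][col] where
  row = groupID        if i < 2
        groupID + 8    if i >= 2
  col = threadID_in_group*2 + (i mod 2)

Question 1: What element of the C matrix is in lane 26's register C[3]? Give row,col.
14,5

L=26->gid=26>>2=6, tid=26&3=2
[3]->row 6+8=14  col 2·2+1=5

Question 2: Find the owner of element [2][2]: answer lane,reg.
r=2⇒gr=2,Rb=0  c=2⇒th=1,odd=0
L=2*4+1=9  i=0*2+0=0

9,0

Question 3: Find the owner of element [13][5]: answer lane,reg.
22,3

r=13→G=5,rhi=1  c=5→T=2,p=1
L=5*4+2=22  i=1*2+1=3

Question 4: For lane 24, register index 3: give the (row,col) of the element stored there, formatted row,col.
lane 24->24/4=6, 24 mod 4=0
i=3  r:6+8->14  c:2·0+1->1

14,1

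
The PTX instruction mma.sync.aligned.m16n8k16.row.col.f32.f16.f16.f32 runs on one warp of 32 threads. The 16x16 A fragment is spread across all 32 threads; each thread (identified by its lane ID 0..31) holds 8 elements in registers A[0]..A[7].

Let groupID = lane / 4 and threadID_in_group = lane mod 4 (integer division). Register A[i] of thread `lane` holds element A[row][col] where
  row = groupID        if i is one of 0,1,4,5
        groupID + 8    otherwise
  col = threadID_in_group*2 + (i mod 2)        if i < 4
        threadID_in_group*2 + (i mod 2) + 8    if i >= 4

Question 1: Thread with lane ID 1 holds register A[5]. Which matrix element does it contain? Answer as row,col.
lane 1->1/4=0, 1 mod 4=1
i=5  r:0+0->0  c:2·1+1+8->11

0,11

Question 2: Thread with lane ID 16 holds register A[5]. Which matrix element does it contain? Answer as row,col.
L=16⇒gr=16>>2=4, th=16&3=0
[5]⇒row 4+0=4  col 0·2+1+8=9

4,9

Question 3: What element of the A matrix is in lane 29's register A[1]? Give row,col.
lane 29->29/4=7, 29 mod 4=1
i=1  r:7+0->7  c:2·1+1+0->3

7,3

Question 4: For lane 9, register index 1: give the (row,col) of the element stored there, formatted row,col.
L=9⇒gr=9>>2=2, th=9&3=1
[1]⇒row 2+0=2  col 1·2+1+0=3

2,3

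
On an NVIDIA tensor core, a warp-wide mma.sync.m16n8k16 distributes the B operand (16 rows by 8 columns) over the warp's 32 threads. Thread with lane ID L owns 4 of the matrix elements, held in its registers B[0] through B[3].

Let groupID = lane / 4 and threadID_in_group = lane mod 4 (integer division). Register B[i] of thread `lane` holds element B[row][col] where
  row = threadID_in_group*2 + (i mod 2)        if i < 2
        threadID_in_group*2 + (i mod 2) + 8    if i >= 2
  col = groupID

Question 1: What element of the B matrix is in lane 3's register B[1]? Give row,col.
lane 3→3/4=0, 3 mod 4=3
i=1  r:2·3+1+0→7  c:0

7,0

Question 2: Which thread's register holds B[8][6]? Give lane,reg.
24,2

c: 6->gid=6  r: 8->r8=1,tid=0,i&1=0
L=6*4+0=24  i=1*2+0=2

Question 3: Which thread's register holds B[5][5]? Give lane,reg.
c=5→G=5  r=5→rhi=0,T=2,p=1
L=5*4+2=22  i=0*2+1=1

22,1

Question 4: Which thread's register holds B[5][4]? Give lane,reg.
c=4⇒gr=4  r=5⇒Rb=0,th=2,odd=1
L=4*4+2=18  i=0*2+1=1

18,1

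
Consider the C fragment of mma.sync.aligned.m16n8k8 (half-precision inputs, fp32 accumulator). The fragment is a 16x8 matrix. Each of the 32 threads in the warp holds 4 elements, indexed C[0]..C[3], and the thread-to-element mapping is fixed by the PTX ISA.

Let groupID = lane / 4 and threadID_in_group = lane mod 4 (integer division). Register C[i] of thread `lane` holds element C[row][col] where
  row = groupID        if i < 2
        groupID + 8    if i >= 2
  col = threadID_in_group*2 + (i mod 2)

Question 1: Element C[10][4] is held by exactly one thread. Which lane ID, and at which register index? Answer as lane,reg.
10,2

r=10→G=2,rhi=1  c=4→T=2,p=0
L=2*4+2=10  i=1*2+0=2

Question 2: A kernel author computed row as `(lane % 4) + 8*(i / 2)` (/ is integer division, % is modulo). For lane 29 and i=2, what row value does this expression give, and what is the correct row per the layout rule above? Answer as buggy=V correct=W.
`(lane % 4) + 8*(i / 2)`[29,2]⇒9
lane 29: gr=7 (29/4), th=1 (29%4)
i=2: r=7+8=15, c=1*2+0=2
row: 9 vs 15

buggy=9 correct=15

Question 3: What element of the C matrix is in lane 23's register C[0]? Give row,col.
lane 23: gr=5 (23/4), th=3 (23%4)
i=0: r=5+0=5, c=3*2+0=6

5,6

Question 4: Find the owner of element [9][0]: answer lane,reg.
r=9→G=1,rhi=1  c=0→T=0,p=0
L=1*4+0=4  i=1*2+0=2

4,2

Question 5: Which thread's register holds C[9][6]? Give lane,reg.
r=9⇒gr=1,Rb=1  c=6⇒th=3,odd=0
L=1*4+3=7  i=1*2+0=2

7,2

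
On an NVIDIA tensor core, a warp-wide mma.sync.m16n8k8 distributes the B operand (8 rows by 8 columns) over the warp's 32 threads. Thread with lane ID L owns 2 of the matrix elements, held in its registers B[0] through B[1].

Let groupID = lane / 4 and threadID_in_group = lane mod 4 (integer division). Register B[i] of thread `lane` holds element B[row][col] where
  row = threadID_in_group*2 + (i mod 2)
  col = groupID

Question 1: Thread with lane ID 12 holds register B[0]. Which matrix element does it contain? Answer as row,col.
12: gid=3,tid=0
[0] (0*2+0,3) = (0,3)

0,3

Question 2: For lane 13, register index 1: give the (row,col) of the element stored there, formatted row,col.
lane 13=>13/4=3, 13 mod 4=1
i=1  r:2·1+1=>3  c:3

3,3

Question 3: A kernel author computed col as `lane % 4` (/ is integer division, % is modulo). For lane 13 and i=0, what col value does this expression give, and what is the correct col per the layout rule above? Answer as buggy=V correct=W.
`lane % 4`[13,0]->1
lane 13: gid=3 (13/4), tid=1 (13%4)
i=0: r=1*2+0=2, c=gid=3
col: 1 vs 3

buggy=1 correct=3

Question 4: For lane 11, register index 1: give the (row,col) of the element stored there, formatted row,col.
L=11→G=11>>2=2, T=11&3=3
[1]→row 3·2+1=7  col G=2

7,2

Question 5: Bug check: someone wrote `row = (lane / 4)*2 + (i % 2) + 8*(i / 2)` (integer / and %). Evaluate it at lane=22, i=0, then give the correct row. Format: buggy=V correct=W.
`(lane / 4)*2 + (i % 2) + 8*(i / 2)`[22,0]→10
lane 22→22/4=5, 22 mod 4=2
i=0  r:2·2+0→4  c:5
row: 10 vs 4

buggy=10 correct=4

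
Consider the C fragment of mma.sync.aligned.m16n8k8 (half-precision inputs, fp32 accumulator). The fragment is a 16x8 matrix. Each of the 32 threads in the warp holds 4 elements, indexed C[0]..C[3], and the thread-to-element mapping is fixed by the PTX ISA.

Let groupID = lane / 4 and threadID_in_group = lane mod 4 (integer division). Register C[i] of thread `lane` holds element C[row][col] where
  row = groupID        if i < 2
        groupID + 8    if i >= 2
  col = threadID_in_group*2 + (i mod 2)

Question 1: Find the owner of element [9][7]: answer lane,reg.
7,3

r=9⇒gr=1,Rb=1  c=7⇒th=3,odd=1
L=1*4+3=7  i=1*2+1=3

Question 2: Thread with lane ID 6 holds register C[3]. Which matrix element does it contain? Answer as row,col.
6: G=1,T=2
[3] (1+8,2*2+1) = (9,5)

9,5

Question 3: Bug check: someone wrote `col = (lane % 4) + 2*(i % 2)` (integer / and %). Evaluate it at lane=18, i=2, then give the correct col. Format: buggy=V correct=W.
buggy=2 correct=4

`(lane % 4) + 2*(i % 2)`[18,2]=>2
L=18=>grp=18>>2=4, tig=18&3=2
[2]=>row 4+8=12  col 2·2+0=4
col: 2 vs 4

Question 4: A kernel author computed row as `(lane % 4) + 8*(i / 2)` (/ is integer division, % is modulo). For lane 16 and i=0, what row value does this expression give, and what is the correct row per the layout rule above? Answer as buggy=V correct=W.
`(lane % 4) + 8*(i / 2)`[16,0]->0
lane 16->16/4=4, 16 mod 4=0
i=0  r:4+0->4  c:2·0+0->0
row: 0 vs 4

buggy=0 correct=4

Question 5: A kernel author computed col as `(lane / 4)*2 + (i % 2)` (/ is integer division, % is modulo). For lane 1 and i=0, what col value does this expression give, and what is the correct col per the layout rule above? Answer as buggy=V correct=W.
`(lane / 4)*2 + (i % 2)`[1,0]->0
lane 1: g=0 (1/4), t=1 (1%4)
i=0: r=0+0=0, c=1*2+0=2
col: 0 vs 2

buggy=0 correct=2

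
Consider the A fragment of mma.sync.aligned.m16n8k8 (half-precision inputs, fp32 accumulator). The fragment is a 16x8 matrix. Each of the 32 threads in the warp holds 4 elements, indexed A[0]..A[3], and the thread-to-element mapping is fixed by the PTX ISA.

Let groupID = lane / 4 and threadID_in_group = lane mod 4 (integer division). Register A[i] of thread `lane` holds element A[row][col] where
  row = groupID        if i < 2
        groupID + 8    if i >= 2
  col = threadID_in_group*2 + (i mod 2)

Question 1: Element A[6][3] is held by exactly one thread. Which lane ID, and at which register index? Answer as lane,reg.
r:6=>grp=6,rB=0  c:3=>tig=1,lo=1
L=6*4+1=25  i=0*2+1=1

25,1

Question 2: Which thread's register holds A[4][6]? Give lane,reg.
r=4->g=4,rb=0  c=6->t=3,b0=0
L=4*4+3=19  i=0*2+0=0

19,0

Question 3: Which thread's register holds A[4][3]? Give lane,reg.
r=4⇒gr=4,Rb=0  c=3⇒th=1,odd=1
L=4*4+1=17  i=0*2+1=1

17,1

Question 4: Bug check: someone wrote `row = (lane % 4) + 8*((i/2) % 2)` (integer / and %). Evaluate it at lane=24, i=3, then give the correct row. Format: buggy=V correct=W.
`(lane % 4) + 8*((i/2) % 2)`[24,3]=>8
lane 24: grp=6 (24/4), tig=0 (24%4)
i=3: r=6+8=14, c=0*2+1=1
row: 8 vs 14

buggy=8 correct=14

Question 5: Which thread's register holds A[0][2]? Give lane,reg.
1,0

r=0⇒gr=0,Rb=0  c=2⇒th=1,odd=0
L=0*4+1=1  i=0*2+0=0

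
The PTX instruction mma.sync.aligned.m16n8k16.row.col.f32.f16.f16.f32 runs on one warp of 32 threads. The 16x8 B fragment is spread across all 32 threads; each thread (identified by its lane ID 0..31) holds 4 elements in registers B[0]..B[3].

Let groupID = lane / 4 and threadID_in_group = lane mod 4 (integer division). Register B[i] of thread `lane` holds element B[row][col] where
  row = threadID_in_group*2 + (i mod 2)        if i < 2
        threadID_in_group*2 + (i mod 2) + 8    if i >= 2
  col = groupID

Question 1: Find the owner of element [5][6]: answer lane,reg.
26,1

c: 6->gid=6  r: 5->r8=0,tid=2,i&1=1
L=6*4+2=26  i=0*2+1=1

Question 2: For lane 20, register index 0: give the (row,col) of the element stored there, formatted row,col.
0,5

L=20⇒gr=20>>2=5, th=20&3=0
[0]⇒row 0·2+0+0=0  col gr=5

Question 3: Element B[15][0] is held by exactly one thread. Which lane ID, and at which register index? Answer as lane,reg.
c:0=>grp=0  r:15=>rB=1,tig=3,lo=1
L=0*4+3=3  i=1*2+1=3

3,3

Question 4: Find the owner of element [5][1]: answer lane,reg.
c=1→G=1  r=5→rhi=0,T=2,p=1
L=1*4+2=6  i=0*2+1=1

6,1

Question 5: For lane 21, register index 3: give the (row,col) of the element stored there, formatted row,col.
L=21->gid=21>>2=5, tid=21&3=1
[3]->row 1·2+1+8=11  col gid=5

11,5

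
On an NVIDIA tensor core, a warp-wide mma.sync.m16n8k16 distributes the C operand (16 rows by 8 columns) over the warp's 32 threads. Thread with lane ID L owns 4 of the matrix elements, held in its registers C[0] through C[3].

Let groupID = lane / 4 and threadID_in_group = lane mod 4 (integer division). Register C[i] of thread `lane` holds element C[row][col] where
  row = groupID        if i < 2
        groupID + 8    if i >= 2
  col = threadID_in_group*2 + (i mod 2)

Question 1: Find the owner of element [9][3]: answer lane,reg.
5,3

r:9=>grp=1,rB=1  c:3=>tig=1,lo=1
L=1*4+1=5  i=1*2+1=3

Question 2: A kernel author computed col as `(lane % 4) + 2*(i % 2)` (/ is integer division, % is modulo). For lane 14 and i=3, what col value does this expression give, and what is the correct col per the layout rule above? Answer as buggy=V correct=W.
`(lane % 4) + 2*(i % 2)`[14,3]⇒4
lane 14⇒14/4=3, 14 mod 4=2
i=3  r:3+8⇒11  c:2·2+1⇒5
col: 4 vs 5

buggy=4 correct=5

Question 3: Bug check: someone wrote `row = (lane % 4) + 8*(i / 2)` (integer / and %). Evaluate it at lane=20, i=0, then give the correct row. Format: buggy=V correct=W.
buggy=0 correct=5

`(lane % 4) + 8*(i / 2)`[20,0]=>0
lane 20=>20/4=5, 20 mod 4=0
i=0  r:5+0=>5  c:2·0+0=>0
row: 0 vs 5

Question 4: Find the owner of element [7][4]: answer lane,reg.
r=7⇒gr=7,Rb=0  c=4⇒th=2,odd=0
L=7*4+2=30  i=0*2+0=0

30,0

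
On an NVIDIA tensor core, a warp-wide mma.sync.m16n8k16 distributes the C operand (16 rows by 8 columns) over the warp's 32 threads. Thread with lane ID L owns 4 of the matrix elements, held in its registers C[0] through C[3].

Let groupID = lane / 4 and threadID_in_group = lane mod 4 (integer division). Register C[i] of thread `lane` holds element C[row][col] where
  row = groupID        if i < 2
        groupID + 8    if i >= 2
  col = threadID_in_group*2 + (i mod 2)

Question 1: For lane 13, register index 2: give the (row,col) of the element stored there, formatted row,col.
11,2

lane 13: grp=3 (13/4), tig=1 (13%4)
i=2: r=3+8=11, c=1*2+0=2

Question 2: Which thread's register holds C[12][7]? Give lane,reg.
19,3

r=12→G=4,rhi=1  c=7→T=3,p=1
L=4*4+3=19  i=1*2+1=3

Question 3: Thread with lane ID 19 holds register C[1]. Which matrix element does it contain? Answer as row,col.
4,7

lane 19: g=4 (19/4), t=3 (19%4)
i=1: r=4+0=4, c=3*2+1=7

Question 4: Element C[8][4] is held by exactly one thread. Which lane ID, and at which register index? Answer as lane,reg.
2,2

r: 8->gid=0,r8=1  c: 4->tid=2,i&1=0
L=0*4+2=2  i=1*2+0=2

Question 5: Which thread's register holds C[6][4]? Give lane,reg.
r: 6->gid=6,r8=0  c: 4->tid=2,i&1=0
L=6*4+2=26  i=0*2+0=0

26,0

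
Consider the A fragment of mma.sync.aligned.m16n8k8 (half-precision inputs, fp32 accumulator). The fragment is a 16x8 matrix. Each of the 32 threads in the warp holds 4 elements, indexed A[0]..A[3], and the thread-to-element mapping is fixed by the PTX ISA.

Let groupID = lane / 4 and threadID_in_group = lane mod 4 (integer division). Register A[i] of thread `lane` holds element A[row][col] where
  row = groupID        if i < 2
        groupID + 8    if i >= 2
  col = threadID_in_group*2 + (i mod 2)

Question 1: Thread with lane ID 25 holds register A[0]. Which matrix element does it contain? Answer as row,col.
6,2

L=25=>grp=25>>2=6, tig=25&3=1
[0]=>row 6+0=6  col 1·2+0=2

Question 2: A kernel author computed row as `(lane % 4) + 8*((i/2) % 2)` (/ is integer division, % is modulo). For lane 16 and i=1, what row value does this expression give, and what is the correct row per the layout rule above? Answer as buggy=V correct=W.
buggy=0 correct=4

`(lane % 4) + 8*((i/2) % 2)`[16,1]⇒0
L=16⇒gr=16>>2=4, th=16&3=0
[1]⇒row 4+0=4  col 0·2+1=1
row: 0 vs 4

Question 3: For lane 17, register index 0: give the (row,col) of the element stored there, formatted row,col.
L=17->gid=17>>2=4, tid=17&3=1
[0]->row 4+0=4  col 1·2+0=2

4,2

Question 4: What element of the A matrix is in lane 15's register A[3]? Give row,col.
11,7

lane 15⇒15/4=3, 15 mod 4=3
i=3  r:3+8⇒11  c:2·3+1⇒7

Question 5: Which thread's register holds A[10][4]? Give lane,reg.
10,2

r: 10->gid=2,r8=1  c: 4->tid=2,i&1=0
L=2*4+2=10  i=1*2+0=2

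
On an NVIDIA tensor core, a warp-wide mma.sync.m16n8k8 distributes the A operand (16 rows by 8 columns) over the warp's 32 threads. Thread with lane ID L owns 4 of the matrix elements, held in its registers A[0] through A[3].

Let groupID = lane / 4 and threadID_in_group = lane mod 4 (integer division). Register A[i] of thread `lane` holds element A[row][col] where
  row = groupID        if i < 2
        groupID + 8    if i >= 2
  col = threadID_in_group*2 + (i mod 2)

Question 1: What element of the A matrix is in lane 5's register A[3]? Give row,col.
lane 5: g=1 (5/4), t=1 (5%4)
i=3: r=1+8=9, c=1*2+1=3

9,3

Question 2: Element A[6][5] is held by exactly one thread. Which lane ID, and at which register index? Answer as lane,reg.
26,1

r=6⇒gr=6,Rb=0  c=5⇒th=2,odd=1
L=6*4+2=26  i=0*2+1=1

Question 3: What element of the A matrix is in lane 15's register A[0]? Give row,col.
lane 15->15/4=3, 15 mod 4=3
i=0  r:3+0->3  c:2·3+0->6

3,6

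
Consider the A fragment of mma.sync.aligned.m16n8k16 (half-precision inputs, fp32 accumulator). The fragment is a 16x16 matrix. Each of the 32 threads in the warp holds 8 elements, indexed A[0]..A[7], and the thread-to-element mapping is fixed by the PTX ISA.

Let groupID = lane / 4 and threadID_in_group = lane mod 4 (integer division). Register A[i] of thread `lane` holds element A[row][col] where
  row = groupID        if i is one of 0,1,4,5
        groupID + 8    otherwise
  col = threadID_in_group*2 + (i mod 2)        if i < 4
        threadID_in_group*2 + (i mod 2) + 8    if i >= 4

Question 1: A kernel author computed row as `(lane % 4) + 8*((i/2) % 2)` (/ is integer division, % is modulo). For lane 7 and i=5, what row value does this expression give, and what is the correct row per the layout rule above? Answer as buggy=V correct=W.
`(lane % 4) + 8*((i/2) % 2)`[7,5]->3
lane 7: g=1 (7/4), t=3 (7%4)
i=5: r=1+0=1, c=3*2+1+8=15
row: 3 vs 1

buggy=3 correct=1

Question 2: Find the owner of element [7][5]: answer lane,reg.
r=7→G=7,rhi=0  c=5→chi=0,T=2,p=1
L=7*4+2=30  i=0*4+0*2+1=1

30,1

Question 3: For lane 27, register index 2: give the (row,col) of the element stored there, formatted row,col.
14,6

lane 27: grp=6 (27/4), tig=3 (27%4)
i=2: r=6+8=14, c=3*2+0+0=6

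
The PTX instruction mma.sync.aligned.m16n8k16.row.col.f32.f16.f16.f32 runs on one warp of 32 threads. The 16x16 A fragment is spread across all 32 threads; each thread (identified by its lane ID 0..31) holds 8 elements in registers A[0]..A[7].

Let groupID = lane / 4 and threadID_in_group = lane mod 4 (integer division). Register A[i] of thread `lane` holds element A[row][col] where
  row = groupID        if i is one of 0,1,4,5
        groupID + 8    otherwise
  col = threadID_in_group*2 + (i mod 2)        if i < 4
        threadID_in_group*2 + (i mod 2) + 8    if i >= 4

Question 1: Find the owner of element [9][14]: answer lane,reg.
r: 9->gid=1,r8=1  c: 14->c8=1,tid=3,i&1=0
L=1*4+3=7  i=1*4+1*2+0=6

7,6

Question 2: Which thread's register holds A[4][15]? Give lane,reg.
19,5

r: 4->gid=4,r8=0  c: 15->c8=1,tid=3,i&1=1
L=4*4+3=19  i=1*4+0*2+1=5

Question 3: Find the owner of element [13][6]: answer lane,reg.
r: 13->gid=5,r8=1  c: 6->c8=0,tid=3,i&1=0
L=5*4+3=23  i=0*4+1*2+0=2

23,2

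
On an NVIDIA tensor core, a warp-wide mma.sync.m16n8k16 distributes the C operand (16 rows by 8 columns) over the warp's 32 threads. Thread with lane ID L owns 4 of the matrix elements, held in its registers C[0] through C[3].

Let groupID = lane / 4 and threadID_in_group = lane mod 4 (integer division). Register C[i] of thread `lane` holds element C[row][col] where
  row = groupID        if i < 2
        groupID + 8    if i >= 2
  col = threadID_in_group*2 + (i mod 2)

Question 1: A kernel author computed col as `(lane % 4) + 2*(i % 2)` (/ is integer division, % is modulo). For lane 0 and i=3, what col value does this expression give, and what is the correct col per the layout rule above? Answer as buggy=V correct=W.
`(lane % 4) + 2*(i % 2)`[0,3]⇒2
L=0⇒gr=0>>2=0, th=0&3=0
[3]⇒row 0+8=8  col 0·2+1=1
col: 2 vs 1

buggy=2 correct=1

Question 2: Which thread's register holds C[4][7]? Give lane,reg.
19,1

r:4=>grp=4,rB=0  c:7=>tig=3,lo=1
L=4*4+3=19  i=0*2+1=1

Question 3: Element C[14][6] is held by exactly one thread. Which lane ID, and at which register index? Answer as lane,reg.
r: 14->gid=6,r8=1  c: 6->tid=3,i&1=0
L=6*4+3=27  i=1*2+0=2

27,2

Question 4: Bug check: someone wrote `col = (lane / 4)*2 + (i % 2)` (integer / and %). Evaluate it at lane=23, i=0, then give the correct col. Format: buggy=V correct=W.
buggy=10 correct=6

`(lane / 4)*2 + (i % 2)`[23,0]->10
23: g=5,t=3
[0] (5+0,3*2+0) = (5,6)
col: 10 vs 6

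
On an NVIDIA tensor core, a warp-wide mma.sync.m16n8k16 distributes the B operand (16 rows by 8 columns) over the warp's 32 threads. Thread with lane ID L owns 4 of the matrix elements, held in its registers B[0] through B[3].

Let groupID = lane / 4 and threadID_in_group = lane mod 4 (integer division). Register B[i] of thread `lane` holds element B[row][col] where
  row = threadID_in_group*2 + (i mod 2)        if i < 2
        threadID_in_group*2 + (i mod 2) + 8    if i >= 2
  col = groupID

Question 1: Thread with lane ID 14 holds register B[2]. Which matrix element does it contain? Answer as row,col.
12,3

14: gid=3,tid=2
[2] (2*2+0+8,3) = (12,3)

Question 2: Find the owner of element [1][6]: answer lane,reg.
24,1

c=6⇒gr=6  r=1⇒Rb=0,th=0,odd=1
L=6*4+0=24  i=0*2+1=1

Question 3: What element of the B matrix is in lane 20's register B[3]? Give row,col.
lane 20: grp=5 (20/4), tig=0 (20%4)
i=3: r=0*2+1+8=9, c=grp=5

9,5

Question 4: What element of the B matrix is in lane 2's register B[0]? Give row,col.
L=2->gid=2>>2=0, tid=2&3=2
[0]->row 2·2+0+0=4  col gid=0

4,0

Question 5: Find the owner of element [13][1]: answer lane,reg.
c=1→G=1  r=13→rhi=1,T=2,p=1
L=1*4+2=6  i=1*2+1=3

6,3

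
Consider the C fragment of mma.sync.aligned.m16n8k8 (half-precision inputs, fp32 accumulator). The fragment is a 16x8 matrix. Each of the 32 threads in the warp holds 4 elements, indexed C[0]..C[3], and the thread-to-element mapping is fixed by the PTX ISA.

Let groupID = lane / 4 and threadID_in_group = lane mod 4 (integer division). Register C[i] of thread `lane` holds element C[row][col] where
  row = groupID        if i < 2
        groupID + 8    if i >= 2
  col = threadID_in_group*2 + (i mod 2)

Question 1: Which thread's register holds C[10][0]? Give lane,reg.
r=10⇒gr=2,Rb=1  c=0⇒th=0,odd=0
L=2*4+0=8  i=1*2+0=2

8,2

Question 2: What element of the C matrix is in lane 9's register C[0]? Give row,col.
lane 9→9/4=2, 9 mod 4=1
i=0  r:2+0→2  c:2·1+0→2

2,2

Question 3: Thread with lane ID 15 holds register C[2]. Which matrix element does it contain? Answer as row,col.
11,6

L=15→G=15>>2=3, T=15&3=3
[2]→row 3+8=11  col 3·2+0=6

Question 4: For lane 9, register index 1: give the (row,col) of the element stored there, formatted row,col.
L=9→G=9>>2=2, T=9&3=1
[1]→row 2+0=2  col 1·2+1=3

2,3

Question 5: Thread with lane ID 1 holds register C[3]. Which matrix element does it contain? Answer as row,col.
lane 1->1/4=0, 1 mod 4=1
i=3  r:0+8->8  c:2·1+1->3

8,3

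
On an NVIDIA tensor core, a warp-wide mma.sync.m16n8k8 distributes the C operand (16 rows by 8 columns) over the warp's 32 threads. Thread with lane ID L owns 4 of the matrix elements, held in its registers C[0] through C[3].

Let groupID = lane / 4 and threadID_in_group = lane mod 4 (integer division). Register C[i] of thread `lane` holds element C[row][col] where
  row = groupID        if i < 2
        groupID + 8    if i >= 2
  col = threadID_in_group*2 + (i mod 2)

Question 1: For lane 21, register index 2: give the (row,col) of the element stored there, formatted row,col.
13,2

lane 21->21/4=5, 21 mod 4=1
i=2  r:5+8->13  c:2·1+0->2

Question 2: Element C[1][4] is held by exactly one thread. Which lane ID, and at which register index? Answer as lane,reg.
6,0

r=1->g=1,rb=0  c=4->t=2,b0=0
L=1*4+2=6  i=0*2+0=0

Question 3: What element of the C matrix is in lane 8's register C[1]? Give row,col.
L=8→G=8>>2=2, T=8&3=0
[1]→row 2+0=2  col 0·2+1=1

2,1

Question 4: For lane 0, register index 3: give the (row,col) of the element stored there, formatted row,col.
lane 0⇒0/4=0, 0 mod 4=0
i=3  r:0+8⇒8  c:2·0+1⇒1

8,1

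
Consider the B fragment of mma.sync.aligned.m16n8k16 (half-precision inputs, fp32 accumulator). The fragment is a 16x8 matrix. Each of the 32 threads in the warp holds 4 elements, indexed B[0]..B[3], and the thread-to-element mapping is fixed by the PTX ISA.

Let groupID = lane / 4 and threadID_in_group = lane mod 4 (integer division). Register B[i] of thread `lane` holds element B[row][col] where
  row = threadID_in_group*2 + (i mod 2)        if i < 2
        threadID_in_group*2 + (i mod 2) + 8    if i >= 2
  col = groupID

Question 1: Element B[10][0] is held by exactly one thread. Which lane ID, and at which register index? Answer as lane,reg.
c:0=>grp=0  r:10=>rB=1,tig=1,lo=0
L=0*4+1=1  i=1*2+0=2

1,2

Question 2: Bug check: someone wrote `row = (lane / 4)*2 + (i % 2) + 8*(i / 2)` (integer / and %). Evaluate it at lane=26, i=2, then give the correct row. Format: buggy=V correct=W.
`(lane / 4)*2 + (i % 2) + 8*(i / 2)`[26,2]→20
lane 26→26/4=6, 26 mod 4=2
i=2  r:2·2+0+8→12  c:6
row: 20 vs 12

buggy=20 correct=12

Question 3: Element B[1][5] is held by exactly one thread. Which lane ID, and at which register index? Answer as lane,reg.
20,1

c: 5->gid=5  r: 1->r8=0,tid=0,i&1=1
L=5*4+0=20  i=0*2+1=1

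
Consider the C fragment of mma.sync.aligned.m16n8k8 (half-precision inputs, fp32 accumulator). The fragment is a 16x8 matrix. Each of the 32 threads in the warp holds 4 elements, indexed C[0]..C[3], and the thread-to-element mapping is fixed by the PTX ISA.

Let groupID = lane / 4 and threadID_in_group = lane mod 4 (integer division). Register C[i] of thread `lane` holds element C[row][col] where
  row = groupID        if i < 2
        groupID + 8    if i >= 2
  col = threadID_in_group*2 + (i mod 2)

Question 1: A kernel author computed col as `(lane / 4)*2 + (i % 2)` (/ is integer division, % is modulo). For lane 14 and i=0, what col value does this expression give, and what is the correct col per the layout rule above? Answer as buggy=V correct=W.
`(lane / 4)*2 + (i % 2)`[14,0]⇒6
lane 14: gr=3 (14/4), th=2 (14%4)
i=0: r=3+0=3, c=2*2+0=4
col: 6 vs 4

buggy=6 correct=4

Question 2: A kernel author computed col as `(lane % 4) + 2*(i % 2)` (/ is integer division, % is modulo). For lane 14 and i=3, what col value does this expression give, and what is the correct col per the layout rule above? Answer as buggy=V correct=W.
`(lane % 4) + 2*(i % 2)`[14,3]⇒4
L=14⇒gr=14>>2=3, th=14&3=2
[3]⇒row 3+8=11  col 2·2+1=5
col: 4 vs 5

buggy=4 correct=5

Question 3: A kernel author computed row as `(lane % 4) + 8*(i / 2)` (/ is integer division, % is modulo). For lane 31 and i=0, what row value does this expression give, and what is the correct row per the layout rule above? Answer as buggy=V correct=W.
buggy=3 correct=7

`(lane % 4) + 8*(i / 2)`[31,0]->3
lane 31->31/4=7, 31 mod 4=3
i=0  r:7+0->7  c:2·3+0->6
row: 3 vs 7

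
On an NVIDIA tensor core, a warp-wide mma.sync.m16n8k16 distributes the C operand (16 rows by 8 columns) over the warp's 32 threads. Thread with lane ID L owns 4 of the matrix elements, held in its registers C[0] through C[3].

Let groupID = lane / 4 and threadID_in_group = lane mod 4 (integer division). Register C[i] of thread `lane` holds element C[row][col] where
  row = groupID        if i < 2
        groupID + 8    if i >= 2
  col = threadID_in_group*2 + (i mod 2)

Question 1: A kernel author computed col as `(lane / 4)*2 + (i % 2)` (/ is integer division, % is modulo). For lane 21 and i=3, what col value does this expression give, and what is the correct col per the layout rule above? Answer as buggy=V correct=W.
`(lane / 4)*2 + (i % 2)`[21,3]->11
lane 21->21/4=5, 21 mod 4=1
i=3  r:5+8->13  c:2·1+1->3
col: 11 vs 3

buggy=11 correct=3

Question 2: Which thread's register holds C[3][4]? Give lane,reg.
14,0

r=3→G=3,rhi=0  c=4→T=2,p=0
L=3*4+2=14  i=0*2+0=0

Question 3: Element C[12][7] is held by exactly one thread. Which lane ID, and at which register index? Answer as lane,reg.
r:12=>grp=4,rB=1  c:7=>tig=3,lo=1
L=4*4+3=19  i=1*2+1=3

19,3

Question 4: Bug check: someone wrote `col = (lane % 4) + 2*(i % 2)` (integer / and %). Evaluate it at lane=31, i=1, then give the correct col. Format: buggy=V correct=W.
`(lane % 4) + 2*(i % 2)`[31,1]=>5
L=31=>grp=31>>2=7, tig=31&3=3
[1]=>row 7+0=7  col 3·2+1=7
col: 5 vs 7

buggy=5 correct=7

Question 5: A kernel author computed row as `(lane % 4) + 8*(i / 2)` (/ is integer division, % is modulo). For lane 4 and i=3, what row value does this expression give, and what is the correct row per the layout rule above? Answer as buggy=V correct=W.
buggy=8 correct=9

`(lane % 4) + 8*(i / 2)`[4,3]->8
lane 4->4/4=1, 4 mod 4=0
i=3  r:1+8->9  c:2·0+1->1
row: 8 vs 9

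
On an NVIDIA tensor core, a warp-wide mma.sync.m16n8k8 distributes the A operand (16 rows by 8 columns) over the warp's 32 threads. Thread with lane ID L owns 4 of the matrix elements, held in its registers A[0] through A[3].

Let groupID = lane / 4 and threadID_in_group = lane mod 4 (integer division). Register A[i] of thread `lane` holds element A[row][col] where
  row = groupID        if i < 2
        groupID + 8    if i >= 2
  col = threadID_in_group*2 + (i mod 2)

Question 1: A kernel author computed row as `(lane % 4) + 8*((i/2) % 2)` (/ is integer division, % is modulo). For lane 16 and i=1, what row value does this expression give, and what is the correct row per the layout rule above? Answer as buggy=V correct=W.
buggy=0 correct=4

`(lane % 4) + 8*((i/2) % 2)`[16,1]->0
L=16->gid=16>>2=4, tid=16&3=0
[1]->row 4+0=4  col 0·2+1=1
row: 0 vs 4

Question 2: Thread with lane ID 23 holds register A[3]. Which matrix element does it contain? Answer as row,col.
lane 23⇒23/4=5, 23 mod 4=3
i=3  r:5+8⇒13  c:2·3+1⇒7

13,7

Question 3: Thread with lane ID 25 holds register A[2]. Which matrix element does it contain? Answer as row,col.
lane 25: grp=6 (25/4), tig=1 (25%4)
i=2: r=6+8=14, c=1*2+0=2

14,2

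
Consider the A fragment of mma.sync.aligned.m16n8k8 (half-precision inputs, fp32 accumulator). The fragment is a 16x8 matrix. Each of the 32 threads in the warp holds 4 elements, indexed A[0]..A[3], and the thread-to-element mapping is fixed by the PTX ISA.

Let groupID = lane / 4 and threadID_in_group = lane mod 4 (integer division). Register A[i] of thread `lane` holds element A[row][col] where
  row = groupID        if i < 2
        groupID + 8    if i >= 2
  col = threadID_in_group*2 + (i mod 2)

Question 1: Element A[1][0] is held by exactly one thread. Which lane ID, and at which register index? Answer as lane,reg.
r:1=>grp=1,rB=0  c:0=>tig=0,lo=0
L=1*4+0=4  i=0*2+0=0

4,0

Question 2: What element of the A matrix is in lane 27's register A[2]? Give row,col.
14,6

lane 27→27/4=6, 27 mod 4=3
i=2  r:6+8→14  c:2·3+0→6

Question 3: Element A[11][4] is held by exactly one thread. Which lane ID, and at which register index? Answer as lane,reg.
14,2

r=11→G=3,rhi=1  c=4→T=2,p=0
L=3*4+2=14  i=1*2+0=2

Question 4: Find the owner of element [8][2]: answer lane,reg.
r=8→G=0,rhi=1  c=2→T=1,p=0
L=0*4+1=1  i=1*2+0=2

1,2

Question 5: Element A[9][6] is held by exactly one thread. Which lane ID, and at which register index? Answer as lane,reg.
r=9→G=1,rhi=1  c=6→T=3,p=0
L=1*4+3=7  i=1*2+0=2

7,2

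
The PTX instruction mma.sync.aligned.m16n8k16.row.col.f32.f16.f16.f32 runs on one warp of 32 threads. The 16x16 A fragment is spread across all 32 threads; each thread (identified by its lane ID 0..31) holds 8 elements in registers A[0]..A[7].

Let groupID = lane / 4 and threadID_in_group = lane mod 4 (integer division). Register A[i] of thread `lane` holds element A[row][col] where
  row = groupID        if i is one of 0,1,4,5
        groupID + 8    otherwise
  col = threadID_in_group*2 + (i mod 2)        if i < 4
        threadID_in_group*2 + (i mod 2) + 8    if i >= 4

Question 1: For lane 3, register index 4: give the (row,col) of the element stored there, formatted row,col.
3: G=0,T=3
[4] (0+0,3*2+0+8) = (0,14)

0,14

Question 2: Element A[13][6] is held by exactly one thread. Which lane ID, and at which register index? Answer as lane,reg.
23,2

r=13→G=5,rhi=1  c=6→chi=0,T=3,p=0
L=5*4+3=23  i=0*4+1*2+0=2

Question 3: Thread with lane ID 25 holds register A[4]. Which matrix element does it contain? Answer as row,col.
6,10

L=25→G=25>>2=6, T=25&3=1
[4]→row 6+0=6  col 1·2+0+8=10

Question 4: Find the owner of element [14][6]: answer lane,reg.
r=14→G=6,rhi=1  c=6→chi=0,T=3,p=0
L=6*4+3=27  i=0*4+1*2+0=2

27,2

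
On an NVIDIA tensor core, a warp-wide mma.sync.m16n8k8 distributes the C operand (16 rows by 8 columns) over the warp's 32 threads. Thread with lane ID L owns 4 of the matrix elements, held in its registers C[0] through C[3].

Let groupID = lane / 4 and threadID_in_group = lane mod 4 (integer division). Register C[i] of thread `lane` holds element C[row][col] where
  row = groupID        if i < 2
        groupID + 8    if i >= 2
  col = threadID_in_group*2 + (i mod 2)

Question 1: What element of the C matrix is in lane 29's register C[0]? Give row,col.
7,2

lane 29->29/4=7, 29 mod 4=1
i=0  r:7+0->7  c:2·1+0->2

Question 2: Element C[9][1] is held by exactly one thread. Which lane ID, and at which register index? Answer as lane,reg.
r=9→G=1,rhi=1  c=1→T=0,p=1
L=1*4+0=4  i=1*2+1=3

4,3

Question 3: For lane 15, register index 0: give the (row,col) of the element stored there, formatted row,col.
3,6

lane 15: g=3 (15/4), t=3 (15%4)
i=0: r=3+0=3, c=3*2+0=6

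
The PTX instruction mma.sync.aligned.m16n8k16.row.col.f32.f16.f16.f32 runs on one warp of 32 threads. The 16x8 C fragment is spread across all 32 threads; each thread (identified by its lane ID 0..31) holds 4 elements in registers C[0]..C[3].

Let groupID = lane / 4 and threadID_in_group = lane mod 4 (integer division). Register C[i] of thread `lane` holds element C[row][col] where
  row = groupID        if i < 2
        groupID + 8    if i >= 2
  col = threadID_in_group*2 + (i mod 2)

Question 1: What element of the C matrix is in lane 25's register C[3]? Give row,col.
lane 25: G=6 (25/4), T=1 (25%4)
i=3: r=6+8=14, c=1*2+1=3

14,3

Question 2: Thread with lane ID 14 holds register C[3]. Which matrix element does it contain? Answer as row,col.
11,5

14: g=3,t=2
[3] (3+8,2*2+1) = (11,5)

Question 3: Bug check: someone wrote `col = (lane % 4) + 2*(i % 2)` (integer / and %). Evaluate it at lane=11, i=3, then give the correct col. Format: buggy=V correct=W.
`(lane % 4) + 2*(i % 2)`[11,3]=>5
lane 11: grp=2 (11/4), tig=3 (11%4)
i=3: r=2+8=10, c=3*2+1=7
col: 5 vs 7

buggy=5 correct=7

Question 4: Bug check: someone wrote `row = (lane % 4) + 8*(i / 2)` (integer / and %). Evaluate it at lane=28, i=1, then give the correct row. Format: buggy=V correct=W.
`(lane % 4) + 8*(i / 2)`[28,1]→0
28: G=7,T=0
[1] (7+0,0*2+1) = (7,1)
row: 0 vs 7

buggy=0 correct=7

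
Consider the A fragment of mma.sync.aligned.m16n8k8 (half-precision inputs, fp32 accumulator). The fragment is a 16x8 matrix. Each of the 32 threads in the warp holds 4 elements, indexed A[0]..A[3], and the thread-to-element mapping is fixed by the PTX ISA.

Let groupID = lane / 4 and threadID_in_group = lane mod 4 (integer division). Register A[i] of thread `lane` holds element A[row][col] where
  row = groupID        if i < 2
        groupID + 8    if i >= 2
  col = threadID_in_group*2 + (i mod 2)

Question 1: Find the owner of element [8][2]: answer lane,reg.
r=8⇒gr=0,Rb=1  c=2⇒th=1,odd=0
L=0*4+1=1  i=1*2+0=2

1,2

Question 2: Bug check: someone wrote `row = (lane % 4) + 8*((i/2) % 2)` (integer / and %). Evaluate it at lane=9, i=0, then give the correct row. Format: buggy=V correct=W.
`(lane % 4) + 8*((i/2) % 2)`[9,0]⇒1
lane 9⇒9/4=2, 9 mod 4=1
i=0  r:2+0⇒2  c:2·1+0⇒2
row: 1 vs 2

buggy=1 correct=2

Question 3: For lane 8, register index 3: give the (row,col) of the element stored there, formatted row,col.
lane 8: grp=2 (8/4), tig=0 (8%4)
i=3: r=2+8=10, c=0*2+1=1

10,1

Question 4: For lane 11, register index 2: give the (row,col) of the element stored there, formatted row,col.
lane 11: G=2 (11/4), T=3 (11%4)
i=2: r=2+8=10, c=3*2+0=6

10,6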